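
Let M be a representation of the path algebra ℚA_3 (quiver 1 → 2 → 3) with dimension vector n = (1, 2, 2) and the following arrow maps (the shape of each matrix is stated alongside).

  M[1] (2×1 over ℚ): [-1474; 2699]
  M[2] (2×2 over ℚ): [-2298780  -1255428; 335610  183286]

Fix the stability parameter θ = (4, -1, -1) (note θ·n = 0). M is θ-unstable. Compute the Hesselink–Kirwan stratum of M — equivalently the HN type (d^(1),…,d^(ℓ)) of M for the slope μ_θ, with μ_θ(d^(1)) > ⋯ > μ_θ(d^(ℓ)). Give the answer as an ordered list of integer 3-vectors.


Via rank(M_{q-1}∘⋯∘M_p): M ≅ I[1,3], I[2,2], I[3,3].
μ_θ-semistable layers: μ^(1)=2/3; μ^(2)=-1

((1, 1, 1); (0, 1, 1))


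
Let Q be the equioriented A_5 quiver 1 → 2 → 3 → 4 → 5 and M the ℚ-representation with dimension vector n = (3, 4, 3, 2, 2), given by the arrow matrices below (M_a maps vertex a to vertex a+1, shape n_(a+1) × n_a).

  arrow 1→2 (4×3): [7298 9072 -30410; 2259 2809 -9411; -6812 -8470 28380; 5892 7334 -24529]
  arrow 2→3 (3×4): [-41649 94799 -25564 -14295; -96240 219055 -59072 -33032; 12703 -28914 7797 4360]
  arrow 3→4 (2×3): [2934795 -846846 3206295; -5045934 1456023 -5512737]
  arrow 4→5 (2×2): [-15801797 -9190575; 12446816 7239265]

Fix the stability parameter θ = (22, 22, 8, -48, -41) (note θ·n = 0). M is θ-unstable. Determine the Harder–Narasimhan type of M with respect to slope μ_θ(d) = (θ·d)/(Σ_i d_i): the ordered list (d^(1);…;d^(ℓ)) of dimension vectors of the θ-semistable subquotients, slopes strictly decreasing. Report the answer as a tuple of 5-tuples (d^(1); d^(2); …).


Barcode: M ≅ I[1,3], I[1,5]^2, I[2,2]. HN layers by μ_θ (3 steps, strictly decreasing):
  μ^(1)=22; μ^(2)=52/3; μ^(3)=-37/5

((0, 1, 0, 0, 0); (1, 1, 1, 0, 0); (2, 2, 2, 2, 2))


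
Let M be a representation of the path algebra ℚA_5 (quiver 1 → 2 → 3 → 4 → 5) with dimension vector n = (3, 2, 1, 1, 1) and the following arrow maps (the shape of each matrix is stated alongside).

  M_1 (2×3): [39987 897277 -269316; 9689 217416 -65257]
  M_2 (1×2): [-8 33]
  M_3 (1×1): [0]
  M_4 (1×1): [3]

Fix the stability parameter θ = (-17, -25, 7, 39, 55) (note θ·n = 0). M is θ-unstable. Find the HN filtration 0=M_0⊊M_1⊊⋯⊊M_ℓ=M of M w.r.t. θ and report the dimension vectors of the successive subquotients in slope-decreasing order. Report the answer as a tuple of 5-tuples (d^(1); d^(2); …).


Barcode: M ≅ I[1,1], I[1,2], I[1,3], I[4,5]. HN layers by μ_θ (5 steps, strictly decreasing):
  μ^(1)=55; μ^(2)=39; μ^(3)=7; μ^(4)=-17; μ^(5)=-21

((0, 0, 0, 0, 1); (0, 0, 0, 1, 0); (0, 0, 1, 0, 0); (1, 0, 0, 0, 0); (2, 2, 0, 0, 0))


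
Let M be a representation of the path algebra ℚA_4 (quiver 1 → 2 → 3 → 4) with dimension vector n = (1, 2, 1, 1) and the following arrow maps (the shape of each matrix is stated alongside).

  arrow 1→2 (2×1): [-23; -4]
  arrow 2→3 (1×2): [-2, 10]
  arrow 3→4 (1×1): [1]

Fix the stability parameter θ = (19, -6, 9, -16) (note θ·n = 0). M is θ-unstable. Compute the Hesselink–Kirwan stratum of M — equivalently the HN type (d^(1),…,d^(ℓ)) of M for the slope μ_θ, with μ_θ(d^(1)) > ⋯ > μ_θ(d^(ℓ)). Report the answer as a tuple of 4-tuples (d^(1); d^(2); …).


Barcode: M ≅ I[1,4], I[2,2]. HN layers by μ_θ (2 steps, strictly decreasing):
  μ^(1)=3/2; μ^(2)=-6

((1, 1, 1, 1); (0, 1, 0, 0))


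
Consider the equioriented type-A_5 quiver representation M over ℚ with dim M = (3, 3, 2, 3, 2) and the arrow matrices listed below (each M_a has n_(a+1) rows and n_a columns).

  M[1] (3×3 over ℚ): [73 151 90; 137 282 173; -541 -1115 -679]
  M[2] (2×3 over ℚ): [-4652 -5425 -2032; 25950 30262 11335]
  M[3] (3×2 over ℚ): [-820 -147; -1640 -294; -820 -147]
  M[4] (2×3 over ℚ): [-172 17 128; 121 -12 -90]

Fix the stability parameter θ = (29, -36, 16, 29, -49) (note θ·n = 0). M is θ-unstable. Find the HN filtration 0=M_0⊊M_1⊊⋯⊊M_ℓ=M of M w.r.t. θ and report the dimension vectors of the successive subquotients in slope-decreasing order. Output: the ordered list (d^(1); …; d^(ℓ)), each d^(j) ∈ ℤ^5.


Interval decomposition of M: I[1,2], I[1,3], I[1,5], I[4,4], I[4,5].
HN type (ℓ=5): μ^(1)=29; μ^(2)=16; μ^(3)=-4/3; μ^(4)=-7/2; μ^(5)=-10

((0, 0, 0, 1, 0); (0, 0, 1, 0, 0); (0, 0, 1, 1, 1); (3, 3, 0, 0, 0); (0, 0, 0, 1, 1))


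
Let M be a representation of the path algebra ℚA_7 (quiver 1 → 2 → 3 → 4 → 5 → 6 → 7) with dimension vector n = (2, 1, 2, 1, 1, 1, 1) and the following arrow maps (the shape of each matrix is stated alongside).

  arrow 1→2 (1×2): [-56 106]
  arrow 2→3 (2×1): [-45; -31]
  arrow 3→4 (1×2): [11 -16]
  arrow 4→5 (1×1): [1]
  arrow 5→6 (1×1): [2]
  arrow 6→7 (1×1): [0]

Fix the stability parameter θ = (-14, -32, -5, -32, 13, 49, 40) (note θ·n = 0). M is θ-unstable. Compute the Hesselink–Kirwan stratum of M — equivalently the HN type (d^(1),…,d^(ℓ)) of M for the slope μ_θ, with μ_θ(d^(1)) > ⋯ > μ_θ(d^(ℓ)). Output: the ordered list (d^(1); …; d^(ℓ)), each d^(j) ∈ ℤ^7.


Interval decomposition of M: I[1,1], I[1,6], I[3,3], I[7,7].
HN type (ℓ=7): μ^(1)=49; μ^(2)=40; μ^(3)=13; μ^(4)=-5; μ^(5)=-14; μ^(6)=-37/2; μ^(7)=-23

((0, 0, 0, 0, 0, 1, 0); (0, 0, 0, 0, 0, 0, 1); (0, 0, 0, 0, 1, 0, 0); (0, 0, 1, 0, 0, 0, 0); (1, 0, 0, 0, 0, 0, 0); (0, 0, 1, 1, 0, 0, 0); (1, 1, 0, 0, 0, 0, 0))


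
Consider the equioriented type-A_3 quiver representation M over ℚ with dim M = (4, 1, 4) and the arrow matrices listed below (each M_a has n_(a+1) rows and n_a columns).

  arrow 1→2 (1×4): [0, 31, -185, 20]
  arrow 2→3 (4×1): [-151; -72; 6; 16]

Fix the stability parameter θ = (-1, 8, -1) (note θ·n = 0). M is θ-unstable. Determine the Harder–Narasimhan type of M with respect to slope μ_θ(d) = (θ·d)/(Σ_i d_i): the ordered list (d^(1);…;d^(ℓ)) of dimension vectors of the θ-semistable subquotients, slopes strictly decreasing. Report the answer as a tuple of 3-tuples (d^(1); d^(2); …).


Via rank(M_{q-1}∘⋯∘M_p): M ≅ I[1,1]^3, I[1,3], I[3,3]^3.
μ_θ-semistable layers: μ^(1)=7/2; μ^(2)=-1

((0, 1, 1); (4, 0, 3))


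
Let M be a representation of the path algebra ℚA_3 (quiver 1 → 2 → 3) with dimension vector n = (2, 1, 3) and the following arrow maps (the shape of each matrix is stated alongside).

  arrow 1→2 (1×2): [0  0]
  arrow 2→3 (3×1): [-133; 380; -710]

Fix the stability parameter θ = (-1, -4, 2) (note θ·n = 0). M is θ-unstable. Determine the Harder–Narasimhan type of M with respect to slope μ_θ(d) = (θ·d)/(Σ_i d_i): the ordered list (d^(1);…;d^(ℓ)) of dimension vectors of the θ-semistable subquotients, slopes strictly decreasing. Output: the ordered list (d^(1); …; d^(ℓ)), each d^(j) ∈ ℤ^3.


Interval decomposition of M: I[1,1]^2, I[2,3], I[3,3]^2.
HN type (ℓ=3): μ^(1)=2; μ^(2)=-1; μ^(3)=-4

((0, 0, 3); (2, 0, 0); (0, 1, 0))


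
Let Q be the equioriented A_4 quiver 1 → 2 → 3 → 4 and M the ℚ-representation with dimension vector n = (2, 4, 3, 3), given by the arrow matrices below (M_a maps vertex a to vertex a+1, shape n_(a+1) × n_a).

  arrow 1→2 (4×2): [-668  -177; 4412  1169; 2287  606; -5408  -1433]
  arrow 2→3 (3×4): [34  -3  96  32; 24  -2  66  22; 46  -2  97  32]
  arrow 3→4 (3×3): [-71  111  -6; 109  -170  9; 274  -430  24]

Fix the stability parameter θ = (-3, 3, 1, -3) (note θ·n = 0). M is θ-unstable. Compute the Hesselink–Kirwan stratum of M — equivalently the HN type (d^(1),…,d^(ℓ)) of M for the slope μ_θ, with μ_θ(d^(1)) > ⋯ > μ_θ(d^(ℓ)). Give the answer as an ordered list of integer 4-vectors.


Interval decomposition of M: I[1,4]^2, I[2,2], I[2,3], I[4,4].
HN type (ℓ=4): μ^(1)=3; μ^(2)=2; μ^(3)=1/3; μ^(4)=-3

((0, 1, 0, 0); (0, 1, 1, 0); (0, 2, 2, 2); (2, 0, 0, 1))


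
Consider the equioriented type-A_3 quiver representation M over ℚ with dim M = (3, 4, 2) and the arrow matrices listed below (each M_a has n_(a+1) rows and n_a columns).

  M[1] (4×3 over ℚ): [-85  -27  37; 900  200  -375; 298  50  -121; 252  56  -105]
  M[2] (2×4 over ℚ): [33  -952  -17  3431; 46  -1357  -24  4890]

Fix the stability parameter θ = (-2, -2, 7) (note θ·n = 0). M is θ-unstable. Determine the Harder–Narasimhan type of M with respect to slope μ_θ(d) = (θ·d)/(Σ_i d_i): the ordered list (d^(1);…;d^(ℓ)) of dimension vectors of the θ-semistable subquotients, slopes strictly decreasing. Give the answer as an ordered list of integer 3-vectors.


Interval decomposition of M: I[1,1], I[1,3]^2, I[2,2]^2.
HN type (ℓ=2): μ^(1)=7; μ^(2)=-2

((0, 0, 2); (3, 4, 0))


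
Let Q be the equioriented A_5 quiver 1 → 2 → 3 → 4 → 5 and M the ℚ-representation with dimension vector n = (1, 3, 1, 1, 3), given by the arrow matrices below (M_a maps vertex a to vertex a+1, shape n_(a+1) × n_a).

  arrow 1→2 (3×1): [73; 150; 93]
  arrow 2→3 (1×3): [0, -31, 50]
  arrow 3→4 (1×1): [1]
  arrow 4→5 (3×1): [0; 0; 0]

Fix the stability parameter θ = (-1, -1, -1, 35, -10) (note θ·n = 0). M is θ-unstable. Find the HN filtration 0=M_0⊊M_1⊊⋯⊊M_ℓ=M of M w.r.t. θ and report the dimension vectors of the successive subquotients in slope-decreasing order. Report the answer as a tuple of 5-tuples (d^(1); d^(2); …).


Barcode: M ≅ I[1,2], I[2,2], I[2,4], I[5,5]^3. HN layers by μ_θ (3 steps, strictly decreasing):
  μ^(1)=35; μ^(2)=-1; μ^(3)=-10

((0, 0, 0, 1, 0); (1, 3, 1, 0, 0); (0, 0, 0, 0, 3))


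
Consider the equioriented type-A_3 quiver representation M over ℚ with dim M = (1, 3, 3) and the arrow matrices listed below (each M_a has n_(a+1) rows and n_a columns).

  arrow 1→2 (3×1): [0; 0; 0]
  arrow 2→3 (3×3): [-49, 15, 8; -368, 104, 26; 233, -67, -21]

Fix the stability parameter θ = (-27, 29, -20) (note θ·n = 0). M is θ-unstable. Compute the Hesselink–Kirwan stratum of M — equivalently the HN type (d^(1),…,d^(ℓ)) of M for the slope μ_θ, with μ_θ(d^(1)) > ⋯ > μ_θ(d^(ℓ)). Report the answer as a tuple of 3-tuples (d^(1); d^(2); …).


Via rank(M_{q-1}∘⋯∘M_p): M ≅ I[1,1], I[2,2], I[2,3]^2, I[3,3].
μ_θ-semistable layers: μ^(1)=29; μ^(2)=9/2; μ^(3)=-20; μ^(4)=-27

((0, 1, 0); (0, 2, 2); (0, 0, 1); (1, 0, 0))


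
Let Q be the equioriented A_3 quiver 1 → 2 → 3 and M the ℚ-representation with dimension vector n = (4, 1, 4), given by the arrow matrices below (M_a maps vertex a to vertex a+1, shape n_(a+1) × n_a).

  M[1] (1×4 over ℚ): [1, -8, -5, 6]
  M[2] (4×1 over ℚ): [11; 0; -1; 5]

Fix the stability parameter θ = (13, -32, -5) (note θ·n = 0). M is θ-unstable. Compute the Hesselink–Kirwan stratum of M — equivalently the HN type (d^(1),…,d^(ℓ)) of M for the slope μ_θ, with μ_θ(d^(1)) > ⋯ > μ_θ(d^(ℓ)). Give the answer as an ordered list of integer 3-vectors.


Interval decomposition of M: I[1,1]^3, I[1,3], I[3,3]^3.
HN type (ℓ=3): μ^(1)=13; μ^(2)=-5; μ^(3)=-19/2

((3, 0, 0); (0, 0, 4); (1, 1, 0))


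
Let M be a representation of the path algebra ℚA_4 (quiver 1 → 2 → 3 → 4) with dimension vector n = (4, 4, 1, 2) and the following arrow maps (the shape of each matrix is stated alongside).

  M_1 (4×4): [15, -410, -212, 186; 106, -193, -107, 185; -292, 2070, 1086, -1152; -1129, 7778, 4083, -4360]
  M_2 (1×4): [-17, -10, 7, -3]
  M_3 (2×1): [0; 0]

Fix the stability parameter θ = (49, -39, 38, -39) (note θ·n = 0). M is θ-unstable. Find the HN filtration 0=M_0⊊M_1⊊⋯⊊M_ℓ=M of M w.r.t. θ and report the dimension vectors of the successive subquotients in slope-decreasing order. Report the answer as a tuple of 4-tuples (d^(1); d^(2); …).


Via rank(M_{q-1}∘⋯∘M_p): M ≅ I[1,2]^3, I[1,3], I[4,4]^2.
μ_θ-semistable layers: μ^(1)=38; μ^(2)=5; μ^(3)=-39

((0, 0, 1, 0); (4, 4, 0, 0); (0, 0, 0, 2))


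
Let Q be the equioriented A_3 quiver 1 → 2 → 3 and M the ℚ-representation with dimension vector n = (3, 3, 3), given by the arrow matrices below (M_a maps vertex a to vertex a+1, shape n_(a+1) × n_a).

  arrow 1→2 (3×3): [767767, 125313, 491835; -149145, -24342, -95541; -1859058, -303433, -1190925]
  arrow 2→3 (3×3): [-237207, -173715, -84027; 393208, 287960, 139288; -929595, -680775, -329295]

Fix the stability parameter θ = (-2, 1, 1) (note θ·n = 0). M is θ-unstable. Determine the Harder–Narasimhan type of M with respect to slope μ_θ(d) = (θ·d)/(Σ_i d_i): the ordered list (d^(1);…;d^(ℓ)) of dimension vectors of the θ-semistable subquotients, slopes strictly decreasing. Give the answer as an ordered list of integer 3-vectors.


Via rank(M_{q-1}∘⋯∘M_p): M ≅ I[1,2]^2, I[1,3], I[3,3]^2.
μ_θ-semistable layers: μ^(1)=1; μ^(2)=-2

((0, 3, 3); (3, 0, 0))


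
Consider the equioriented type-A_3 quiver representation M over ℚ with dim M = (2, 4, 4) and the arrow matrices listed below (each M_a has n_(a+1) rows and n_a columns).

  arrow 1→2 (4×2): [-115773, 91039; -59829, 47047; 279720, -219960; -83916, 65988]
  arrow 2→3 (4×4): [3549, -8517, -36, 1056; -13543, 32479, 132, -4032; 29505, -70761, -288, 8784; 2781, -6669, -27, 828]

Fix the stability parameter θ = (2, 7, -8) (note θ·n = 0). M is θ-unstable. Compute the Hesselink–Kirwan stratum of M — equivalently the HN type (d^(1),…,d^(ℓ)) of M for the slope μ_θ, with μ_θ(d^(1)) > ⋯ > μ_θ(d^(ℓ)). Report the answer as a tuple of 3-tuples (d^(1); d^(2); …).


Via rank(M_{q-1}∘⋯∘M_p): M ≅ I[1,1], I[1,2], I[2,2], I[2,3]^2, I[3,3]^2.
μ_θ-semistable layers: μ^(1)=7; μ^(2)=2; μ^(3)=-1/2; μ^(4)=-8

((0, 2, 0); (2, 0, 0); (0, 2, 2); (0, 0, 2))


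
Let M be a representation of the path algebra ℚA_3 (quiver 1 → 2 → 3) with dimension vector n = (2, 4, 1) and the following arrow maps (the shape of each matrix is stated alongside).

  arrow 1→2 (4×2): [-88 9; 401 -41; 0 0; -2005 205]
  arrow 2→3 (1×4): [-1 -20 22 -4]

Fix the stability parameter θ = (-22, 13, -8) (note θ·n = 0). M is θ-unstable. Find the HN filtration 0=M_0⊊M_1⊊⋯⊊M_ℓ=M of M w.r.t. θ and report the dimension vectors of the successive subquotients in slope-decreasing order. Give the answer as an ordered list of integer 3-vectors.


Via rank(M_{q-1}∘⋯∘M_p): M ≅ I[1,2], I[1,3], I[2,2]^2.
μ_θ-semistable layers: μ^(1)=13; μ^(2)=5/2; μ^(3)=-22

((0, 3, 0); (0, 1, 1); (2, 0, 0))


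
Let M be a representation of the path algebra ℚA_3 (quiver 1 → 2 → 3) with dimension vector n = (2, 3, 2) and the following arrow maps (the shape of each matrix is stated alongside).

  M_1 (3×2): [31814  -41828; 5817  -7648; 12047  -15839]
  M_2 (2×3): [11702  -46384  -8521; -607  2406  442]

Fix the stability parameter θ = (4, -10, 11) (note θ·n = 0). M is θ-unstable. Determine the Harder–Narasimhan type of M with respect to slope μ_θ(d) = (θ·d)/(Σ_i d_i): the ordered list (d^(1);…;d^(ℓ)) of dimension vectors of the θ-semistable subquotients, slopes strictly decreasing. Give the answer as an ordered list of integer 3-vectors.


Via rank(M_{q-1}∘⋯∘M_p): M ≅ I[1,2], I[1,3], I[2,3].
μ_θ-semistable layers: μ^(1)=11; μ^(2)=-3; μ^(3)=-10

((0, 0, 2); (2, 2, 0); (0, 1, 0))


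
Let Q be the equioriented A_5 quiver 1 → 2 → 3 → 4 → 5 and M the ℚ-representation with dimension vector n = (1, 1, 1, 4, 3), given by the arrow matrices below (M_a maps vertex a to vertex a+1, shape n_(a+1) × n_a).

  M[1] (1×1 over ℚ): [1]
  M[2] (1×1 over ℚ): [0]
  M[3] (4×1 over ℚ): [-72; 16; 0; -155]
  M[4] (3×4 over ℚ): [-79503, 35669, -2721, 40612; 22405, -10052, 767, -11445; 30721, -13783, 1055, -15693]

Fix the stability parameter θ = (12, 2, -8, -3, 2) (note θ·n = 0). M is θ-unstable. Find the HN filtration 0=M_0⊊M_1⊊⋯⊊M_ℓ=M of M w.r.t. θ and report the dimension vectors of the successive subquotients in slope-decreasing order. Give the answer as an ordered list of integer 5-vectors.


Barcode: M ≅ I[1,2], I[3,5], I[4,4], I[4,5]^2. HN layers by μ_θ (4 steps, strictly decreasing):
  μ^(1)=7; μ^(2)=2; μ^(3)=-3; μ^(4)=-8

((1, 1, 0, 0, 0); (0, 0, 0, 0, 3); (0, 0, 0, 4, 0); (0, 0, 1, 0, 0))


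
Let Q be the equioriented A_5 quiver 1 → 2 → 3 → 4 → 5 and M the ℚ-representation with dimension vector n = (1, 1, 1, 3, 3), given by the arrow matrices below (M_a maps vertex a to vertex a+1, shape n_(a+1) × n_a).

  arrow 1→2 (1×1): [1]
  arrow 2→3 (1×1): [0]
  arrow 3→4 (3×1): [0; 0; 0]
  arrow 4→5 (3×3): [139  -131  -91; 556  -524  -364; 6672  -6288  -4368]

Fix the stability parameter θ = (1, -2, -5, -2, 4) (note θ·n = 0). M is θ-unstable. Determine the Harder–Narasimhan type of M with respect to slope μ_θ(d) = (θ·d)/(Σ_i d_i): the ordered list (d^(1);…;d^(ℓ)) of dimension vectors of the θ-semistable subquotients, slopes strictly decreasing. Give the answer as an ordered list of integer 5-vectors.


Via rank(M_{q-1}∘⋯∘M_p): M ≅ I[1,2], I[3,3], I[4,4]^2, I[4,5], I[5,5]^2.
μ_θ-semistable layers: μ^(1)=4; μ^(2)=-1/2; μ^(3)=-2; μ^(4)=-5

((0, 0, 0, 0, 3); (1, 1, 0, 0, 0); (0, 0, 0, 3, 0); (0, 0, 1, 0, 0))


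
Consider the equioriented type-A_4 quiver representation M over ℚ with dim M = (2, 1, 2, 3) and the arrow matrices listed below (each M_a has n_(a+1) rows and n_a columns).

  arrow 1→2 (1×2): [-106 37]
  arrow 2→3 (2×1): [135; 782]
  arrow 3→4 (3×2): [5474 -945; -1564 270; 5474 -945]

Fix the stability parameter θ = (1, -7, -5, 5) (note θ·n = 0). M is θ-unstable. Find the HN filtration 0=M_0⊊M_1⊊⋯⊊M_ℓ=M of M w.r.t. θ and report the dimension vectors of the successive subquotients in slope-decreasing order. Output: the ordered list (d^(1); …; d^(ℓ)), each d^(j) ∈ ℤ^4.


Via rank(M_{q-1}∘⋯∘M_p): M ≅ I[1,1], I[1,3], I[3,4], I[4,4]^2.
μ_θ-semistable layers: μ^(1)=5; μ^(2)=1; μ^(3)=-11/3; μ^(4)=-5

((0, 0, 0, 3); (1, 0, 0, 0); (1, 1, 1, 0); (0, 0, 1, 0))


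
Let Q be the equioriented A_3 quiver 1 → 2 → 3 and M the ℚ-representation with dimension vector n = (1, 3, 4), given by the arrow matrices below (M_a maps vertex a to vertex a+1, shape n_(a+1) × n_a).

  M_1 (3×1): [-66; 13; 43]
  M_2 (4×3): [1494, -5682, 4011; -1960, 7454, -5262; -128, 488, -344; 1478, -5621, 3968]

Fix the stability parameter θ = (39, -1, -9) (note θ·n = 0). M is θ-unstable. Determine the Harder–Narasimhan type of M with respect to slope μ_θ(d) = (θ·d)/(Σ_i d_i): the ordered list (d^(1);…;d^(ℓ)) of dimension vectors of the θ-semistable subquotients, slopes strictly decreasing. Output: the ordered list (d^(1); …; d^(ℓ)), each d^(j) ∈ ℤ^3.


Barcode: M ≅ I[1,3], I[2,2], I[2,3], I[3,3]^2. HN layers by μ_θ (4 steps, strictly decreasing):
  μ^(1)=29/3; μ^(2)=-1; μ^(3)=-5; μ^(4)=-9

((1, 1, 1); (0, 1, 0); (0, 1, 1); (0, 0, 2))


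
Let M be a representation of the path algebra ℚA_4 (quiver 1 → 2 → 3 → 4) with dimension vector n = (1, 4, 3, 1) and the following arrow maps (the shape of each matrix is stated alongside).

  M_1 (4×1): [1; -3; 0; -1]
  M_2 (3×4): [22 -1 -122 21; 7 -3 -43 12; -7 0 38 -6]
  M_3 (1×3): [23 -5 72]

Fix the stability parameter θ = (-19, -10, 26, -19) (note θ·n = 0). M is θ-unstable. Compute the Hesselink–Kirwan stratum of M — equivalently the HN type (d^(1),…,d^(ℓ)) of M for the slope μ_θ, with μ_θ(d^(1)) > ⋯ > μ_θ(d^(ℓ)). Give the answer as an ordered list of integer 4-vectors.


Interval decomposition of M: I[1,3], I[2,2], I[2,3], I[2,4].
HN type (ℓ=4): μ^(1)=26; μ^(2)=7/2; μ^(3)=-10; μ^(4)=-19

((0, 0, 2, 0); (0, 0, 1, 1); (0, 4, 0, 0); (1, 0, 0, 0))


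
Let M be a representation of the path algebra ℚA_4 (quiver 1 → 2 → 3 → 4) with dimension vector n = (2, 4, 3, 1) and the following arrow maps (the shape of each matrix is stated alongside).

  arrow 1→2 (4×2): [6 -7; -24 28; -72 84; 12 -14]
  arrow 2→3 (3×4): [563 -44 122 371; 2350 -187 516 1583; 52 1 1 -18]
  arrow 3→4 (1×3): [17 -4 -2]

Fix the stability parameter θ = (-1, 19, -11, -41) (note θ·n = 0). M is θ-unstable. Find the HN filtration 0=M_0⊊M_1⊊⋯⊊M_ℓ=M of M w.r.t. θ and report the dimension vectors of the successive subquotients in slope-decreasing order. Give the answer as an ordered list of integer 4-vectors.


Barcode: M ≅ I[1,1], I[1,4], I[2,2], I[2,3]^2. HN layers by μ_θ (4 steps, strictly decreasing):
  μ^(1)=19; μ^(2)=4; μ^(3)=-1; μ^(4)=-17/2

((0, 1, 0, 0); (0, 2, 2, 0); (1, 0, 0, 0); (1, 1, 1, 1))


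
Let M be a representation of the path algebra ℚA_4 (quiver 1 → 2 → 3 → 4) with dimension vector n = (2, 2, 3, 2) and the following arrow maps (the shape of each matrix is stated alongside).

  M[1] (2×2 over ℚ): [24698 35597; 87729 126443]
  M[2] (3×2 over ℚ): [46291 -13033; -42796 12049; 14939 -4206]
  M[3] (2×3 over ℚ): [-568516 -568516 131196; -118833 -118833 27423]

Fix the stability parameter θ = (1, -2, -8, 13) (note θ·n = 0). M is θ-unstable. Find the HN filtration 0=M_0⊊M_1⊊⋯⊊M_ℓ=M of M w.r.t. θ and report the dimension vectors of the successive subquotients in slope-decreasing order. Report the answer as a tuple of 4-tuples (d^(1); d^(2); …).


Via rank(M_{q-1}∘⋯∘M_p): M ≅ I[1,3], I[1,4], I[3,3], I[4,4].
μ_θ-semistable layers: μ^(1)=13; μ^(2)=-3; μ^(3)=-8

((0, 0, 0, 2); (2, 2, 2, 0); (0, 0, 1, 0))


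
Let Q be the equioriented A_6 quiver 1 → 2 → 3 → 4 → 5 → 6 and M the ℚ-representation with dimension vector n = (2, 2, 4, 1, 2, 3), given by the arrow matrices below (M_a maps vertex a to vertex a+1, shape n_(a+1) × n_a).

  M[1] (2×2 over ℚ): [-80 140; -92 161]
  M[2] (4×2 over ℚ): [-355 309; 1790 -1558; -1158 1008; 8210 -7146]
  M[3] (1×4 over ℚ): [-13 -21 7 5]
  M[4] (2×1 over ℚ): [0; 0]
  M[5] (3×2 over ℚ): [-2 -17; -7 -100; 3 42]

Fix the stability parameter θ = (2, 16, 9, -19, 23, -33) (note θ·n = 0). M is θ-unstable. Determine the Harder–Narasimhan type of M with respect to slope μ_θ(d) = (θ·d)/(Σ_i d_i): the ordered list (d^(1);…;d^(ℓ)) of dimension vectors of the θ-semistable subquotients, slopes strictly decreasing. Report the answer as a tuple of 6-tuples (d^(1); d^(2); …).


Interval decomposition of M: I[1,1], I[1,4], I[2,3], I[3,3]^2, I[5,6]^2, I[6,6].
HN type (ℓ=5): μ^(1)=25/2; μ^(2)=9; μ^(3)=2; μ^(4)=-5; μ^(5)=-33

((0, 1, 1, 0, 0, 0); (0, 0, 2, 0, 0, 0); (2, 1, 1, 1, 0, 0); (0, 0, 0, 0, 2, 2); (0, 0, 0, 0, 0, 1))


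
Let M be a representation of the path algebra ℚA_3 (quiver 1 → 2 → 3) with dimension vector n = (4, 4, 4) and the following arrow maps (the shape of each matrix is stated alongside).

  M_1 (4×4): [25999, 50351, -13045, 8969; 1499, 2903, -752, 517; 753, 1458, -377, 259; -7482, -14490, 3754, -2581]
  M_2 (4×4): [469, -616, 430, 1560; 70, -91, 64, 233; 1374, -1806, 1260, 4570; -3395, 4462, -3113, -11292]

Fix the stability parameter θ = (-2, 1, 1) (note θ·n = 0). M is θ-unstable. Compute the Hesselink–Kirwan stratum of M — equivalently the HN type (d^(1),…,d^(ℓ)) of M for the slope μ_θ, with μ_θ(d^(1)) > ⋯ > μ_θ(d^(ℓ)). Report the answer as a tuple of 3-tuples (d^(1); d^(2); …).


Interval decomposition of M: I[1,2], I[1,3]^3, I[3,3].
HN type (ℓ=2): μ^(1)=1; μ^(2)=-2

((0, 4, 4); (4, 0, 0))


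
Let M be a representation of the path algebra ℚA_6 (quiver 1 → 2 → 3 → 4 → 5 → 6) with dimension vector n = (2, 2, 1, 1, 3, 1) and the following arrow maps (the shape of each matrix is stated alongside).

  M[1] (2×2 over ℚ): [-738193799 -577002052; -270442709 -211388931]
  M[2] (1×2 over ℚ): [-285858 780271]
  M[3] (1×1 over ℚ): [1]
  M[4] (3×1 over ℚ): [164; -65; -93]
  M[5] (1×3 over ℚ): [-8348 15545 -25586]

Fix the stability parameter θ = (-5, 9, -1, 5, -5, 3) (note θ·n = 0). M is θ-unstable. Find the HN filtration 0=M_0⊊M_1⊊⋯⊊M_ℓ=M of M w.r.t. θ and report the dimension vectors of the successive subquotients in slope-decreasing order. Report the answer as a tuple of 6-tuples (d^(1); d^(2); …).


Via rank(M_{q-1}∘⋯∘M_p): M ≅ I[1,2], I[1,6], I[5,5]^2.
μ_θ-semistable layers: μ^(1)=9; μ^(2)=3; μ^(3)=2; μ^(4)=-5

((0, 1, 0, 0, 0, 0); (0, 0, 0, 0, 0, 1); (0, 1, 1, 1, 1, 0); (2, 0, 0, 0, 2, 0))


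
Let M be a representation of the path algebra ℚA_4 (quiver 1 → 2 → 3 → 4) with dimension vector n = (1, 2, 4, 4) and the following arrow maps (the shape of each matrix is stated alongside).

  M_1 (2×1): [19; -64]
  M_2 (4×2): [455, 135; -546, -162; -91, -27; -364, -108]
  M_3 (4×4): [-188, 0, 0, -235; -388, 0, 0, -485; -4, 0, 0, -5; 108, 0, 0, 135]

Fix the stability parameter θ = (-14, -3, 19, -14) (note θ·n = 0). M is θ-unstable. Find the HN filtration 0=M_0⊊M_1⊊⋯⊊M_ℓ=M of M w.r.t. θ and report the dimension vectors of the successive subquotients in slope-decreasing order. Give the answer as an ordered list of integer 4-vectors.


Barcode: M ≅ I[1,3], I[2,2], I[3,3]^2, I[3,4], I[4,4]^3. HN layers by μ_θ (4 steps, strictly decreasing):
  μ^(1)=19; μ^(2)=5/2; μ^(3)=-3; μ^(4)=-14

((0, 0, 3, 0); (0, 0, 1, 1); (0, 2, 0, 0); (1, 0, 0, 3))


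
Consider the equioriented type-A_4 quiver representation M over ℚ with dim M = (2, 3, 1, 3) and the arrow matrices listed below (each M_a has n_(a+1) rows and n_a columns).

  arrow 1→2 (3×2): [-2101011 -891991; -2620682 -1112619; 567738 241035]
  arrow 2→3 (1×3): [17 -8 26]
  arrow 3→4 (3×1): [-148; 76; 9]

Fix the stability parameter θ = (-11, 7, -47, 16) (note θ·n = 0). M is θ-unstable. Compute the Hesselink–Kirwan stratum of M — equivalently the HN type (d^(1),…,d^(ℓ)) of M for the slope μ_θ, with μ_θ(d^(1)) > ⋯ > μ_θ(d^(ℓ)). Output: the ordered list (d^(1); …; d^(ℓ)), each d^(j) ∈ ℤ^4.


Interval decomposition of M: I[1,2], I[1,4], I[2,2], I[4,4]^2.
HN type (ℓ=4): μ^(1)=16; μ^(2)=7; μ^(3)=-11; μ^(4)=-17

((0, 0, 0, 3); (0, 2, 0, 0); (1, 0, 0, 0); (1, 1, 1, 0))


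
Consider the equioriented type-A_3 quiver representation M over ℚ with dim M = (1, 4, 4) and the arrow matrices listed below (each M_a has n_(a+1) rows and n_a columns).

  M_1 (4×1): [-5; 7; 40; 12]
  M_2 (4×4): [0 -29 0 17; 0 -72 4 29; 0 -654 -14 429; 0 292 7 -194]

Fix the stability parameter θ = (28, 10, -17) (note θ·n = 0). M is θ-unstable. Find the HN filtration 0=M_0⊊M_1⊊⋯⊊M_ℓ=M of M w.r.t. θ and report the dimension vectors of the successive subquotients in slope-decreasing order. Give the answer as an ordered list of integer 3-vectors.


Interval decomposition of M: I[1,3], I[2,2], I[2,3]^2, I[3,3].
HN type (ℓ=4): μ^(1)=10; μ^(2)=7; μ^(3)=-7/2; μ^(4)=-17

((0, 1, 0); (1, 1, 1); (0, 2, 2); (0, 0, 1))


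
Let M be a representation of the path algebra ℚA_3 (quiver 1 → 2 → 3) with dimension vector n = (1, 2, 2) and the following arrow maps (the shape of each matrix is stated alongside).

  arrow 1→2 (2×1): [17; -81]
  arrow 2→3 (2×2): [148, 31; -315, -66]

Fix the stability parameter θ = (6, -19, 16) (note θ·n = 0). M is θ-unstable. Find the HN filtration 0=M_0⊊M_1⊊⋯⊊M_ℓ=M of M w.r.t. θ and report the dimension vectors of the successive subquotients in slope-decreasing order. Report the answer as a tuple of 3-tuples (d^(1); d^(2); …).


Via rank(M_{q-1}∘⋯∘M_p): M ≅ I[1,3], I[2,3].
μ_θ-semistable layers: μ^(1)=16; μ^(2)=-13/2; μ^(3)=-19

((0, 0, 2); (1, 1, 0); (0, 1, 0))


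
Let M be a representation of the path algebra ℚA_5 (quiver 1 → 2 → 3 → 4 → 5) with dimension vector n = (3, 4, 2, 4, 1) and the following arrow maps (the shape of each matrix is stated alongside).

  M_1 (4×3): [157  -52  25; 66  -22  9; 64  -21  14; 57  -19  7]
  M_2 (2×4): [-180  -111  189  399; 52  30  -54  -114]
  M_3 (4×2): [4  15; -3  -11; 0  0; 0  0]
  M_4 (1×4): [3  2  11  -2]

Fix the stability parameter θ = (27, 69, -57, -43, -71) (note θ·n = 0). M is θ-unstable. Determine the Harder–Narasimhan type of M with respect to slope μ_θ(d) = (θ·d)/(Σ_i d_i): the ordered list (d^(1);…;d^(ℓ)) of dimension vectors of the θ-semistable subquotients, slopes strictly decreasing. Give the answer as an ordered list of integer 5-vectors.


Via rank(M_{q-1}∘⋯∘M_p): M ≅ I[1,2], I[1,4], I[1,5], I[2,2], I[4,4]^2.
μ_θ-semistable layers: μ^(1)=69; μ^(2)=27; μ^(3)=-1; μ^(4)=-15; μ^(5)=-43

((0, 2, 0, 0, 0); (1, 0, 0, 0, 0); (1, 1, 1, 1, 0); (1, 1, 1, 1, 1); (0, 0, 0, 2, 0))


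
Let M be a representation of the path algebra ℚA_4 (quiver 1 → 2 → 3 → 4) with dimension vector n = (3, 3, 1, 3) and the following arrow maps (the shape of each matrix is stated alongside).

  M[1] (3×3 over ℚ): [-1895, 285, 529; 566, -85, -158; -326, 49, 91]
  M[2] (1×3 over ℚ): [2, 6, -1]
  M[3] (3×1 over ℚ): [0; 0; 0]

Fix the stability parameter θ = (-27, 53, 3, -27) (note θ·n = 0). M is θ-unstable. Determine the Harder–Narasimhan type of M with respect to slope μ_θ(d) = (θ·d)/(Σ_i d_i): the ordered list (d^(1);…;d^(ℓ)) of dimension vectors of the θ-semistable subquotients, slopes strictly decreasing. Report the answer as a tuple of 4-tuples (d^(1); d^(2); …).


Via rank(M_{q-1}∘⋯∘M_p): M ≅ I[1,2]^2, I[1,3], I[4,4]^3.
μ_θ-semistable layers: μ^(1)=53; μ^(2)=28; μ^(3)=-27

((0, 2, 0, 0); (0, 1, 1, 0); (3, 0, 0, 3))


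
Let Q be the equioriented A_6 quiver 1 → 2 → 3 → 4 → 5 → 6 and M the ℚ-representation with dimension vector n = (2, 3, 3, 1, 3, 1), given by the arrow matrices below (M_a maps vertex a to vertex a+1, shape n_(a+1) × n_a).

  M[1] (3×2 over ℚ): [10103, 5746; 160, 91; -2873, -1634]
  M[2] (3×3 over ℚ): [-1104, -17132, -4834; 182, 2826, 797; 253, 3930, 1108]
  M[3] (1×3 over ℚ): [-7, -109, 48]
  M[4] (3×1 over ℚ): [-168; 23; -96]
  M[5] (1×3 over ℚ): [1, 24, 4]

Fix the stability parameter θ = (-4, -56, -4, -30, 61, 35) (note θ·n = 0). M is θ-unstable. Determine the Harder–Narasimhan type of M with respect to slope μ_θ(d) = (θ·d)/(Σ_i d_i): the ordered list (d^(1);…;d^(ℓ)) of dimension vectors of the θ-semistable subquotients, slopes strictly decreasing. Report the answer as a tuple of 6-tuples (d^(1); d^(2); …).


Barcode: M ≅ I[1,2], I[1,5], I[2,3], I[3,3], I[5,5], I[5,6]. HN layers by μ_θ (6 steps, strictly decreasing):
  μ^(1)=61; μ^(2)=48; μ^(3)=-4; μ^(4)=-17; μ^(5)=-30; μ^(6)=-56

((0, 0, 0, 0, 2, 0); (0, 0, 0, 0, 1, 1); (0, 0, 2, 0, 0, 0); (0, 0, 1, 1, 0, 0); (2, 2, 0, 0, 0, 0); (0, 1, 0, 0, 0, 0))


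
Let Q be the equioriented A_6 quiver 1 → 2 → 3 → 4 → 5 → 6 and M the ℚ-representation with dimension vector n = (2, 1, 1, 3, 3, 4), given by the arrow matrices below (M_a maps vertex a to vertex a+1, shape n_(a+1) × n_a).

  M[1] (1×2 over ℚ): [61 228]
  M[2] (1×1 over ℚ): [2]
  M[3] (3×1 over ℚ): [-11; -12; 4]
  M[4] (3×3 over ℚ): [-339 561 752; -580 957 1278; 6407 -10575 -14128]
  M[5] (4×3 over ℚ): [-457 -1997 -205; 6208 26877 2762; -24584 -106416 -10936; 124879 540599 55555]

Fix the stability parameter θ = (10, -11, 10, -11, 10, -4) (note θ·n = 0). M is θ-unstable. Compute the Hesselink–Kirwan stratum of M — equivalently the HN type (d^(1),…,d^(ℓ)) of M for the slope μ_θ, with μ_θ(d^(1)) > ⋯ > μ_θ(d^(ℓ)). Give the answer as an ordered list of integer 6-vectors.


Via rank(M_{q-1}∘⋯∘M_p): M ≅ I[1,1], I[1,6], I[4,5], I[4,6], I[6,6]^2.
μ_θ-semistable layers: μ^(1)=10; μ^(2)=3; μ^(3)=-1/2; μ^(4)=-4; μ^(5)=-11

((1, 0, 0, 0, 1, 0); (0, 0, 0, 0, 2, 2); (1, 1, 1, 1, 0, 0); (0, 0, 0, 0, 0, 2); (0, 0, 0, 2, 0, 0))


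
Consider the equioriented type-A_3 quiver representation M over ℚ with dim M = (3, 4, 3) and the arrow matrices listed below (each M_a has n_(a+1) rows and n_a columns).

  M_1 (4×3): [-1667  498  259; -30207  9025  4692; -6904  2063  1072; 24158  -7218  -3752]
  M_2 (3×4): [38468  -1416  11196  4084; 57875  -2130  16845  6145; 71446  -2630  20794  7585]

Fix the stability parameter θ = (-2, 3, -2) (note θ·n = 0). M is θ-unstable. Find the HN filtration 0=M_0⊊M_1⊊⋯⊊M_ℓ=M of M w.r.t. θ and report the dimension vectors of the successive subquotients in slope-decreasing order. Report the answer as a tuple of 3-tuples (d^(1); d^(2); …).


Interval decomposition of M: I[1,2]^2, I[1,3], I[2,3], I[3,3].
HN type (ℓ=3): μ^(1)=3; μ^(2)=1/2; μ^(3)=-2

((0, 2, 0); (0, 2, 2); (3, 0, 1))


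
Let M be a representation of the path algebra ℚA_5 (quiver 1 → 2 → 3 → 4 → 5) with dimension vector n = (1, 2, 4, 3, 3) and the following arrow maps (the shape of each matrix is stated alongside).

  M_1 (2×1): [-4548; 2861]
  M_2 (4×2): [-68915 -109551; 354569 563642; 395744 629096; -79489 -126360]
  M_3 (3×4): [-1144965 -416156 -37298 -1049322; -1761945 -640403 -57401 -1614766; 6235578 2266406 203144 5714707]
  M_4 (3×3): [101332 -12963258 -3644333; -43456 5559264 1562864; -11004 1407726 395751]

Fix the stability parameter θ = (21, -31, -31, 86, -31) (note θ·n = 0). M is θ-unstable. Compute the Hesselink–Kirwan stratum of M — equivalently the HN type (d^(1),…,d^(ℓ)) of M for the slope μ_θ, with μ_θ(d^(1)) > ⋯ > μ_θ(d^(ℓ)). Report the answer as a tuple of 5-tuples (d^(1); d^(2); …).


Barcode: M ≅ I[1,4], I[2,5], I[3,3], I[3,4], I[5,5]^2. HN layers by μ_θ (4 steps, strictly decreasing):
  μ^(1)=86; μ^(2)=55/2; μ^(3)=-41/3; μ^(4)=-31

((0, 0, 0, 2, 0); (0, 0, 0, 1, 1); (1, 1, 1, 0, 0); (0, 1, 3, 0, 2))


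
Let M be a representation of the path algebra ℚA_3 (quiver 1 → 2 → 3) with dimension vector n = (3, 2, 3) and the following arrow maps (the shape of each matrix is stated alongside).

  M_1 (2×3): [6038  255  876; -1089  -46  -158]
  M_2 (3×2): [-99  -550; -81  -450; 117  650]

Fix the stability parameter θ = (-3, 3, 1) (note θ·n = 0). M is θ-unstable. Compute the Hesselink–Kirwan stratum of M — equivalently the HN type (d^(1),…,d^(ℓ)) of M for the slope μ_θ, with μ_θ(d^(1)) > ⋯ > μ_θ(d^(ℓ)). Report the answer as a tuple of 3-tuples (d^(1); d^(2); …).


Via rank(M_{q-1}∘⋯∘M_p): M ≅ I[1,1], I[1,2], I[1,3], I[3,3]^2.
μ_θ-semistable layers: μ^(1)=3; μ^(2)=2; μ^(3)=1; μ^(4)=-3

((0, 1, 0); (0, 1, 1); (0, 0, 2); (3, 0, 0))


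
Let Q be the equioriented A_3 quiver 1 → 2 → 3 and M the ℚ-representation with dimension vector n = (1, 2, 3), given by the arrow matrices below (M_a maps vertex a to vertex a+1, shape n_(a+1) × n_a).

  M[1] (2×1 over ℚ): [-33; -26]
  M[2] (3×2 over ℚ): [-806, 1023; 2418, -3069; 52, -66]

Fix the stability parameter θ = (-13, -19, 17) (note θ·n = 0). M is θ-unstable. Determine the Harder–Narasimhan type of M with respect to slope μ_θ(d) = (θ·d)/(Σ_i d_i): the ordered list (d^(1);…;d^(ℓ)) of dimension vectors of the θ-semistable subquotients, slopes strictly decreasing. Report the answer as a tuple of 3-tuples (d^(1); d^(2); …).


Interval decomposition of M: I[1,2], I[2,3], I[3,3]^2.
HN type (ℓ=3): μ^(1)=17; μ^(2)=-16; μ^(3)=-19

((0, 0, 3); (1, 1, 0); (0, 1, 0))


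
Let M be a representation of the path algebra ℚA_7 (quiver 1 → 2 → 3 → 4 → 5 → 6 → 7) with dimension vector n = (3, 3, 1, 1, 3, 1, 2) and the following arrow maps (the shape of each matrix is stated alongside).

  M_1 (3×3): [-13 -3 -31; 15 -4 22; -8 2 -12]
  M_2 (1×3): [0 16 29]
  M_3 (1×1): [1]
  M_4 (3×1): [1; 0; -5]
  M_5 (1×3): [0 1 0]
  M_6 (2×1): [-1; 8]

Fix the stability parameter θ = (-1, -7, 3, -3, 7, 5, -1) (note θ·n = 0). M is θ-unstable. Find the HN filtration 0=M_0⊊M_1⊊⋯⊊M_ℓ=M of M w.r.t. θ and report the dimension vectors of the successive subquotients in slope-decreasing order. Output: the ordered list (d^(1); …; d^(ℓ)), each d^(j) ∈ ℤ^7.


Via rank(M_{q-1}∘⋯∘M_p): M ≅ I[1,2]^2, I[1,5], I[5,5], I[5,7], I[7,7].
μ_θ-semistable layers: μ^(1)=7; μ^(2)=11/3; μ^(3)=0; μ^(4)=-1; μ^(5)=-4

((0, 0, 0, 0, 2, 0, 0); (0, 0, 0, 0, 1, 1, 1); (0, 0, 1, 1, 0, 0, 0); (0, 0, 0, 0, 0, 0, 1); (3, 3, 0, 0, 0, 0, 0))


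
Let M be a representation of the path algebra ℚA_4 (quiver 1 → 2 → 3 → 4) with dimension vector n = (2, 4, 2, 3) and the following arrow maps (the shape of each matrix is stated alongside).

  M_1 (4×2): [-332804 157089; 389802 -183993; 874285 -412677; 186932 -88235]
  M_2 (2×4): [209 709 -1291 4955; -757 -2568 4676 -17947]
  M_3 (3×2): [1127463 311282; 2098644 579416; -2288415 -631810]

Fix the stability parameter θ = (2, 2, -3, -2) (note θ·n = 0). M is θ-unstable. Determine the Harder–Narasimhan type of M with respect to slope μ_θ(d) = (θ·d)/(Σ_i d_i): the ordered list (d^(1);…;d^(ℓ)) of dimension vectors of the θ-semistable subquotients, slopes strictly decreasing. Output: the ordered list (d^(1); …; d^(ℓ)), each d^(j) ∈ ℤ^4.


Barcode: M ≅ I[1,2], I[1,4], I[2,2], I[2,3], I[4,4]^2. HN layers by μ_θ (4 steps, strictly decreasing):
  μ^(1)=2; μ^(2)=-1/4; μ^(3)=-1/2; μ^(4)=-2

((1, 2, 0, 0); (1, 1, 1, 1); (0, 1, 1, 0); (0, 0, 0, 2))


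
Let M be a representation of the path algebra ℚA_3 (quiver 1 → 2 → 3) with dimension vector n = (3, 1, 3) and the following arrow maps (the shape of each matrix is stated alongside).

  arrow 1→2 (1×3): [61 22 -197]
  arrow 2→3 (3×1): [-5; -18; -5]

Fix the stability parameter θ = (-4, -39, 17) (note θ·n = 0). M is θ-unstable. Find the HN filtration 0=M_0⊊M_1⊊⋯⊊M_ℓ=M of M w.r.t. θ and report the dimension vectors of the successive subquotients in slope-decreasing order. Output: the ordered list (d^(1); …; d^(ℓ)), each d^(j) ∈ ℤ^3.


Via rank(M_{q-1}∘⋯∘M_p): M ≅ I[1,1]^2, I[1,3], I[3,3]^2.
μ_θ-semistable layers: μ^(1)=17; μ^(2)=-4; μ^(3)=-43/2

((0, 0, 3); (2, 0, 0); (1, 1, 0))


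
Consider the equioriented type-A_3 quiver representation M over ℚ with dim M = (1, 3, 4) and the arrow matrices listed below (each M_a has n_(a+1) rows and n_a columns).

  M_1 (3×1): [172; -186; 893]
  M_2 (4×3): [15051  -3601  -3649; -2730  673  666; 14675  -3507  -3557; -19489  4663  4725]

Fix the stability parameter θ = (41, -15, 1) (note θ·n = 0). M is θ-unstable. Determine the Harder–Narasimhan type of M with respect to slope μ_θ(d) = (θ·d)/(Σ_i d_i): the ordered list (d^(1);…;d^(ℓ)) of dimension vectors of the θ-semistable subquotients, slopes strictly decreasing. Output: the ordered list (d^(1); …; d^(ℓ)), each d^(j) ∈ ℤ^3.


Via rank(M_{q-1}∘⋯∘M_p): M ≅ I[1,3], I[2,3]^2, I[3,3].
μ_θ-semistable layers: μ^(1)=9; μ^(2)=1; μ^(3)=-15

((1, 1, 1); (0, 0, 3); (0, 2, 0))


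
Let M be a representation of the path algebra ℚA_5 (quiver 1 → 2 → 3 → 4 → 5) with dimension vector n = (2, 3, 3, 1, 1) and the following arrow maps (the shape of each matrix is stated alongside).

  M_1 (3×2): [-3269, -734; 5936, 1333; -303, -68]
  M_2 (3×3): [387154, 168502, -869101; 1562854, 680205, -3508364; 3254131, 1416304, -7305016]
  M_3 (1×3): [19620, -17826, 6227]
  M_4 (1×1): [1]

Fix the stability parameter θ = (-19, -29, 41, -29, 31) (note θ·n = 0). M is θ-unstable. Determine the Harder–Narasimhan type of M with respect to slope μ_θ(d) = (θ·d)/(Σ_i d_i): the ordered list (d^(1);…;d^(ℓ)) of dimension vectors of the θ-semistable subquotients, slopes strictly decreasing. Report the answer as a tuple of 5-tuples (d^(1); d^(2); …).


Barcode: M ≅ I[1,3], I[1,5], I[2,3]. HN layers by μ_θ (5 steps, strictly decreasing):
  μ^(1)=41; μ^(2)=31; μ^(3)=6; μ^(4)=-24; μ^(5)=-29

((0, 0, 2, 0, 0); (0, 0, 0, 0, 1); (0, 0, 1, 1, 0); (2, 2, 0, 0, 0); (0, 1, 0, 0, 0))


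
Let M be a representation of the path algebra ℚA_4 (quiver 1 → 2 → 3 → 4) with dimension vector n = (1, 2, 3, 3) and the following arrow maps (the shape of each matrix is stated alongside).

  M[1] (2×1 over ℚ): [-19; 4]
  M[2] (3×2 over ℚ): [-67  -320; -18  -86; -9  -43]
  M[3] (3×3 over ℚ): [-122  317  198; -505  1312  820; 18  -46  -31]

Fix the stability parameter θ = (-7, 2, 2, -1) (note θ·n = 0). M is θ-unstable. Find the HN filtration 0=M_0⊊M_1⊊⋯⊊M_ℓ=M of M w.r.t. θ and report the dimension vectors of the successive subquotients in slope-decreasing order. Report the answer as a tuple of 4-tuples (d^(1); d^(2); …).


Interval decomposition of M: I[1,4], I[2,4], I[3,4].
HN type (ℓ=3): μ^(1)=1; μ^(2)=1/2; μ^(3)=-7

((0, 2, 2, 2); (0, 0, 1, 1); (1, 0, 0, 0))
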